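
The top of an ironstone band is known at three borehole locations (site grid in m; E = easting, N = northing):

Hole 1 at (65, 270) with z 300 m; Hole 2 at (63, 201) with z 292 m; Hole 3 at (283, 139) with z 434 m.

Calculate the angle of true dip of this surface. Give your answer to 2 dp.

Let the plane be z = a·E + b·N + c.
Hole 2−Hole 1: −2a − 69b = −8;  Hole 3−Hole 1: 218a − 131b = 134.
Solving gives a = 0.67263, b = 0.09645.
Gradient magnitude |∇z| = √(a² + b²) = √(0.45244 + 0.00930) = 0.67951.
True dip = arctan(0.67951) = 34.20°, dipping toward W (azimuth ≈ 262°).

34.20°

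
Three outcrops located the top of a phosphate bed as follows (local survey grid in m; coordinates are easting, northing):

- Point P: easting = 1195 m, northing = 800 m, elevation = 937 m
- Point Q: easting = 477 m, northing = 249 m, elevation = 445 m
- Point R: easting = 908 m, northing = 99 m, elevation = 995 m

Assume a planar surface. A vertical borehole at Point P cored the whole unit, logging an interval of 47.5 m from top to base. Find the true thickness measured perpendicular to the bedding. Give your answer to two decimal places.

Let the plane be z = a·easting + b·northing + c.
Point Q−Point P: −718a − 551b = −492;  Point R−Point P: −287a − 701b = 58.
Solving gives a = 1.09175, b = −0.52972.
|∇z| = √(a²+b²) = 1.21347, so dip δ = arctan(1.21347) = 50.51°.
True thickness = vertical thickness × cos δ = 47.5 × cos 50.51° = 30.21 m.

30.21 m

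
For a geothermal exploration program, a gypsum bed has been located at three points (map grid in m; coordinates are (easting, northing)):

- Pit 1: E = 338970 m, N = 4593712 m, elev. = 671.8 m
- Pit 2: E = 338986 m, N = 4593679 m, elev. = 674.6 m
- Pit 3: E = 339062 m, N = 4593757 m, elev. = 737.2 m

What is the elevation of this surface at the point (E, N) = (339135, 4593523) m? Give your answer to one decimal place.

Two edge vectors: Pit 1→Pit 2 = (16, -33, 2.8), Pit 1→Pit 3 = (92, 45, 65.4).
Normal n = (Pit 1→Pit 2) × (Pit 1→Pit 3) = (-2284.2, -788.8, 3756).
So ∂z/∂E = −n_x/n_z = 0.608146965 and ∂z/∂N = −n_y/n_z = 0.210010650.
Intercept c from Pit 1: 671.8 − 206143.58 − 964728.44 = −1170200.22.
At (339135, 4593523): z = 206243.9 + 964688.7 − 1170200.22 = 732.5 m.

732.5 m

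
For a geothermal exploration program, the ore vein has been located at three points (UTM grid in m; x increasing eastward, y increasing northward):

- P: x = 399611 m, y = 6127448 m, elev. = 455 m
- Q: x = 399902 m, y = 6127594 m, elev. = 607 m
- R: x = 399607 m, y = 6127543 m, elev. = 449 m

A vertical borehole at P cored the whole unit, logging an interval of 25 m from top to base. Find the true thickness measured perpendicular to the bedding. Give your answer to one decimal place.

22.0 m

Two edge vectors: P→Q = (291, 146, 152), P→R = (-4, 95, -6).
Normal n = (P→Q) × (P→R) = (-15316, 1138, 28229).
So ∂z/∂x = −n_x/n_z = 0.54256 and ∂z/∂y = −n_y/n_z = −0.04031.
|∇z| = √(a²+b²) = 0.54406, so dip δ = arctan(0.54406) = 28.55°.
True thickness = vertical thickness × cos δ = 25 × cos 28.55° = 22.0 m.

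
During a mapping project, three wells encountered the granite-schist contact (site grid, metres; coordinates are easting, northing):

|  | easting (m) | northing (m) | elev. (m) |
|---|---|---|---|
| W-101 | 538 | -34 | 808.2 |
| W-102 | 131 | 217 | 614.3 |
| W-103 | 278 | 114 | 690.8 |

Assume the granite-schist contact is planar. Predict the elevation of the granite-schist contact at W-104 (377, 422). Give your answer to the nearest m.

Two edge vectors: W-101→W-102 = (-407, 251, -193.9), W-101→W-103 = (-260, 148, -117.4).
Normal n = (W-101→W-102) × (W-101→W-103) = (-770.2, 2632.2, 5024).
So ∂z/∂easting = −n_x/n_z = 0.15330 and ∂z/∂northing = −n_y/n_z = −0.52393.
Intercept c from W-101: 808.2 − 82.48 − 17.81 = 707.91.
At (377, 422): z = 57.8 − 221.1 + 707.91 = 544.6 m.

545 m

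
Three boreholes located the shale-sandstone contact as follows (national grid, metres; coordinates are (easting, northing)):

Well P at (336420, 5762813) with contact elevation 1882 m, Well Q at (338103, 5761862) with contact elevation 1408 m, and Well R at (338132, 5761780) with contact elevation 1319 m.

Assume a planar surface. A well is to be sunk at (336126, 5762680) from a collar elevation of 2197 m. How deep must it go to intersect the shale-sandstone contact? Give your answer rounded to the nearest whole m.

601 m

Two edge vectors: Well P→Well Q = (1683, -951, -474), Well P→Well R = (1712, -1033, -563).
Normal n = (Well P→Well Q) × (Well P→Well R) = (45771, 136041, -110427).
So ∂z/∂E = −n_x/n_z = 0.41449102 and ∂z/∂N = −n_y/n_z = 1.23195414.
Intercept c from Well P: 1882 − 139443.07 − 7099521.34 = −7237082.41.
At (336126, 5762680): z_contact = 139321.2 + 7099357.5 − 7237082.41 = 1596.3 m.
Depth below ground = 2197 − 1596.3 = 601 m.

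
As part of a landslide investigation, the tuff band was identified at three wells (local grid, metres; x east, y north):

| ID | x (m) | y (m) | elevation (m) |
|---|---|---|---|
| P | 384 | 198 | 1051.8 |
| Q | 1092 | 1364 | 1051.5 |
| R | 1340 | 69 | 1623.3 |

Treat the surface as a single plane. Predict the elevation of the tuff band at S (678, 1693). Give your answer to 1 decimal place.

Two edge vectors: P→Q = (708, 1166, -0.3), P→R = (956, -129, 571.5).
Normal n = (P→Q) × (P→R) = (666330.3, -404908.8, -1206028).
So ∂z/∂x = −n_x/n_z = 0.552500 and ∂z/∂y = −n_y/n_z = −0.335737.
Intercept c from P: 1051.8 − 212.16 + 66.48 = 906.12.
At (678, 1693): z = 374.6 − 568.4 + 906.12 = 712.3 m.

712.3 m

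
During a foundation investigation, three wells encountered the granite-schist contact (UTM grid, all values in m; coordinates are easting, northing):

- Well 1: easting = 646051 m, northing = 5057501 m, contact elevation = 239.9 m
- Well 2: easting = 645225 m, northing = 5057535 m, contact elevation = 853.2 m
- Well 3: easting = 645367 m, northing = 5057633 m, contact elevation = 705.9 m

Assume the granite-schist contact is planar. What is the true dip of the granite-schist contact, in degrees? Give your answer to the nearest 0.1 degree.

40.7°

Two edge vectors: Well 1→Well 2 = (-826, 34, 613.3), Well 1→Well 3 = (-684, 132, 466).
Normal n = (Well 1→Well 2) × (Well 1→Well 3) = (-65111.6, -34581.2, -85776).
So ∂z/∂easting = −n_x/n_z = −0.75909 and ∂z/∂northing = −n_y/n_z = −0.40316.
Gradient magnitude |∇z| = √(a² + b²) = √(0.57622 + 0.16254) = 0.85951.
True dip = arctan(0.85951) = 40.7°, dipping toward ENE (azimuth ≈ 062°).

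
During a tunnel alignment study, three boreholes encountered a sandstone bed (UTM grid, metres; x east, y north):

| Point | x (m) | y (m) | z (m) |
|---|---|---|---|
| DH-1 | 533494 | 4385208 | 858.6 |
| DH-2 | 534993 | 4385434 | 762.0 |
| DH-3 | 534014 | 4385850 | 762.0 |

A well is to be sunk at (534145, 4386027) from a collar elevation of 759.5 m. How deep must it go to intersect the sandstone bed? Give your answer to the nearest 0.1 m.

23.5 m

Two edge vectors: DH-1→DH-2 = (1499, 226, -96.6), DH-1→DH-3 = (520, 642, -96.6).
Normal n = (DH-1→DH-2) × (DH-1→DH-3) = (40185.6, 94571.4, 844838).
So ∂z/∂x = −n_x/n_z = −0.047566042 and ∂z/∂y = −n_y/n_z = −0.111940277.
Intercept c from DH-1: 858.6 + 25376.20 + 490881.40 = 517116.20.
At (534145, 4386027): z_contact = −25407.16 − 490973.08 + 517116.20 = 735.96 m.
Depth below ground = 759.5 − 735.96 = 23.5 m.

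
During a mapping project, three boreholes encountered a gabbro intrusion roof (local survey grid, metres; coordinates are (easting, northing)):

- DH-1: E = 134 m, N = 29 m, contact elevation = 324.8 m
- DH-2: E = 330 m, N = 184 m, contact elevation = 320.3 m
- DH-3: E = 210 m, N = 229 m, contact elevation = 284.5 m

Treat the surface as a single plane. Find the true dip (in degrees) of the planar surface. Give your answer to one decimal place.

18.7°

Let the plane be z = a·E + b·N + c.
DH-2−DH-1: 196a + 155b = −4.5;  DH-3−DH-1: 76a + 200b = −40.3.
Solving gives a = 0.19499, b = −0.27559.
Gradient magnitude |∇z| = √(a² + b²) = √(0.03802 + 0.07595) = 0.33760.
True dip = arctan(0.33760) = 18.7°, dipping toward NW (azimuth ≈ 325°).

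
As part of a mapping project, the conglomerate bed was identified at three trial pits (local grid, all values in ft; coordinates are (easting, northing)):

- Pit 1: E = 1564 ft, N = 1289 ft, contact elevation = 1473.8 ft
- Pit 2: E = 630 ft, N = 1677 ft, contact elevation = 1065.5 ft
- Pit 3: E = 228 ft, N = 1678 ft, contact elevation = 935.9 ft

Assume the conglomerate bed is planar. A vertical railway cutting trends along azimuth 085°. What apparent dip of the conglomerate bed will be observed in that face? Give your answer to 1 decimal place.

16.5°

Two edge vectors: Pit 1→Pit 2 = (-934, 388, -408.3), Pit 1→Pit 3 = (-1336, 389, -537.9).
Normal n = (Pit 1→Pit 2) × (Pit 1→Pit 3) = (-49876.5, 43090.2, 155042).
So ∂z/∂E = −n_x/n_z = 0.32170 and ∂z/∂N = −n_y/n_z = −0.27793.
Unit vector along 085° is (sin 85°, cos 85°) = (0.9962, 0.0872).
Slope in that direction = a·(0.9962) + b·(0.0872) = 0.29625.
Apparent dip = arctan|0.29625| = 16.5° (true dip is 23.0°, so apparent ≤ true as expected).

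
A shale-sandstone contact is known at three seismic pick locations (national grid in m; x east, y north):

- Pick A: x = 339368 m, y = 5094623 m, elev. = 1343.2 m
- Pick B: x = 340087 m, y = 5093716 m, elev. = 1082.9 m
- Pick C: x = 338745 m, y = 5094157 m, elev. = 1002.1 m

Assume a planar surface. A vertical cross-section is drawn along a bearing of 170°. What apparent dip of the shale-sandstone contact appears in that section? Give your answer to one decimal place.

22.3°

Two edge vectors: Pick A→Pick B = (719, -907, -260.3), Pick A→Pick C = (-623, -466, -341.1).
Normal n = (Pick A→Pick B) × (Pick A→Pick C) = (188077.9, 407417.8, -900115).
So ∂z/∂x = −n_x/n_z = 0.20895 and ∂z/∂y = −n_y/n_z = 0.45263.
Unit vector along 170° is (sin 170°, cos 170°) = (0.1736, -0.9848).
Slope in that direction = a·(0.1736) + b·(-0.9848) = −0.40947.
Apparent dip = arctan|0.40947| = 22.3° (true dip is 26.5°, so apparent ≤ true as expected).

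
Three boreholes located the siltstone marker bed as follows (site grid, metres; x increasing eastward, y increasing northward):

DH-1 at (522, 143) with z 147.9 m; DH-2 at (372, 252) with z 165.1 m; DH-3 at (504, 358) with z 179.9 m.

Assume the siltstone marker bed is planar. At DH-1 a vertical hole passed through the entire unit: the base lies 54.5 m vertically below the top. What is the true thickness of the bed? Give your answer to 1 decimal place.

Let the plane be z = a·x + b·y + c.
DH-2−DH-1: −150a + 109b = 17.2;  DH-3−DH-1: −18a + 215b = 32.
Solving gives a = −0.00693, b = 0.14826.
|∇z| = √(a²+b²) = 0.14842, so dip δ = arctan(0.14842) = 8.44°.
True thickness = vertical thickness × cos δ = 54.5 × cos 8.44° = 53.9 m.

53.9 m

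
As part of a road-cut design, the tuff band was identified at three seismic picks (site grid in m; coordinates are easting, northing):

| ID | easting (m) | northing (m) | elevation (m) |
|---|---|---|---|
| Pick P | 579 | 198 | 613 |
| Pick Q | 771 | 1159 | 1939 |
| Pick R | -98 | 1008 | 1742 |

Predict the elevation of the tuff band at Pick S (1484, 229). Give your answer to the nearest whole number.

Let the plane be z = a·easting + b·northing + c.
Pick Q−Pick P: 192a + 961b = 1326;  Pick R−Pick P: −677a + 810b = 1129.
Solving gives a = −0.01353, b = 1.38252.
Then c = 613 − a·579 − b·198 = 347.10.
At (1484, 229): z = −20.1 + 316.6 + 347.10 = 643.6 m.

644 m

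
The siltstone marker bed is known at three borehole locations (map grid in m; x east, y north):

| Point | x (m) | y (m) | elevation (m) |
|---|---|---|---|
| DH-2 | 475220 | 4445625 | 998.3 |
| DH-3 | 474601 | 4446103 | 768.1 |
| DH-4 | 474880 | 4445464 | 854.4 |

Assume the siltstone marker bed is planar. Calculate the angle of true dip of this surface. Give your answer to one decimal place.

Let the plane be z = a·x + b·y + c.
DH-3−DH-2: −619a + 478b = −230.2;  DH-4−DH-2: −340a − 161b = −143.9.
Solving gives a = 0.40372, b = 0.04122.
Gradient magnitude |∇z| = √(a² + b²) = √(0.16299 + 0.00170) = 0.40582.
True dip = arctan(0.40582) = 22.1°, dipping toward W (azimuth ≈ 264°).

22.1°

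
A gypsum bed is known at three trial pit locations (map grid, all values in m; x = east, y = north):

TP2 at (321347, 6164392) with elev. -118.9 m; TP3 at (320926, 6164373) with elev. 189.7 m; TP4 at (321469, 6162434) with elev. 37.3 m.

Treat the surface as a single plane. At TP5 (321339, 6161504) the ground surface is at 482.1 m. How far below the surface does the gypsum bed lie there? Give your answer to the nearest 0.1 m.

233.9 m

Two edge vectors: TP2→TP3 = (-421, -19, 308.6), TP2→TP4 = (122, -1958, 156.2).
Normal n = (TP2→TP3) × (TP2→TP4) = (601271, 103409.4, 826636).
So ∂z/∂x = −n_x/n_z = −0.727370935 and ∂z/∂y = −n_y/n_z = −0.125096657.
Intercept c from TP2: -118.9 + 233738.47 + 771144.83 = 1004764.40.
At (321339, 6161504): z_contact = −233732.65 − 770783.55 + 1004764.40 = 248.20 m.
Depth below ground = 482.1 − 248.20 = 233.9 m.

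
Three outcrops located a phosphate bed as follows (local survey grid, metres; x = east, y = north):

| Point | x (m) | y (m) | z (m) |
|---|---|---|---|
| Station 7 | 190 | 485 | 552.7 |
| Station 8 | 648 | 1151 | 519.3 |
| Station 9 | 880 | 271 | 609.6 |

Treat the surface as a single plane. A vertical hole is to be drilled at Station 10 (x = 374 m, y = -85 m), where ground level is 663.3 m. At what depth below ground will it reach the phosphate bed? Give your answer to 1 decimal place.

Two edge vectors: Station 7→Station 8 = (458, 666, -33.4), Station 7→Station 9 = (690, -214, 56.9).
Normal n = (Station 7→Station 8) × (Station 7→Station 9) = (30747.8, -49106.2, -557552).
So ∂z/∂x = −n_x/n_z = 0.055148 and ∂z/∂y = −n_y/n_z = −0.088075.
Intercept c from Station 7: 552.7 − 10.48 + 42.72 = 584.94.
At (374, -85): z_contact = 20.63 + 7.49 + 584.94 = 613.05 m.
Depth below ground = 663.3 − 613.05 = 50.3 m.

50.3 m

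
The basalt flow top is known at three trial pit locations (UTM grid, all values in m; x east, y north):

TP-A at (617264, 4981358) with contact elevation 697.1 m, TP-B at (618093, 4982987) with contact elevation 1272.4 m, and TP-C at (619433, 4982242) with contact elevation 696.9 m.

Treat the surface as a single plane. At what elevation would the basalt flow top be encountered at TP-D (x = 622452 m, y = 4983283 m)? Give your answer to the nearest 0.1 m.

612.2 m

Two edge vectors: TP-A→TP-B = (829, 1629, 575.3), TP-A→TP-C = (2169, 884, -0.2).
Normal n = (TP-A→TP-B) × (TP-A→TP-C) = (-508891, 1247991.5, -2800465).
So ∂z/∂x = −n_x/n_z = −0.181716608 and ∂z/∂y = −n_y/n_z = 0.445637242.
Intercept c from TP-A: 697.1 + 112167.12 − 2219878.64 = −2107014.42.
At (622452, 4983283): z = −113109.9 + 2220736.5 − 2107014.42 = 612.2 m.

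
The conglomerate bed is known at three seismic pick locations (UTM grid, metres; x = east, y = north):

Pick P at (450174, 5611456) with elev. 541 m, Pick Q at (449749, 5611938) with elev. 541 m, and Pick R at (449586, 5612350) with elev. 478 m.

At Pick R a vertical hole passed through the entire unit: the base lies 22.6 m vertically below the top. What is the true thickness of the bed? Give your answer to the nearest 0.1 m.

20.8 m

Two edge vectors: Pick P→Pick Q = (-425, 482, 0), Pick P→Pick R = (-588, 894, -63).
Normal n = (Pick P→Pick Q) × (Pick P→Pick R) = (-30366, -26775, -96534).
So ∂z/∂x = −n_x/n_z = −0.31456 and ∂z/∂y = −n_y/n_z = −0.27736.
|∇z| = √(a²+b²) = 0.41938, so dip δ = arctan(0.41938) = 22.75°.
True thickness = vertical thickness × cos δ = 22.6 × cos 22.75° = 20.8 m.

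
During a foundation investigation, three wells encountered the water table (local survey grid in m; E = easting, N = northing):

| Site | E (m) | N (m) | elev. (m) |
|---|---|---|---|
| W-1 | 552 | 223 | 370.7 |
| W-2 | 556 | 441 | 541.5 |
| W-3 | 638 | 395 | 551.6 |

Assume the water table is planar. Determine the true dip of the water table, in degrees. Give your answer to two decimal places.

43.62°

Two edge vectors: W-1→W-2 = (4, 218, 170.8), W-1→W-3 = (86, 172, 180.9).
Normal n = (W-1→W-2) × (W-1→W-3) = (10058.6, 13965.2, -18060).
So ∂z/∂E = −n_x/n_z = 0.55695 and ∂z/∂N = −n_y/n_z = 0.77327.
Gradient magnitude |∇z| = √(a² + b²) = √(0.31020 + 0.59794) = 0.95296.
True dip = arctan(0.95296) = 43.62°, dipping toward SW (azimuth ≈ 216°).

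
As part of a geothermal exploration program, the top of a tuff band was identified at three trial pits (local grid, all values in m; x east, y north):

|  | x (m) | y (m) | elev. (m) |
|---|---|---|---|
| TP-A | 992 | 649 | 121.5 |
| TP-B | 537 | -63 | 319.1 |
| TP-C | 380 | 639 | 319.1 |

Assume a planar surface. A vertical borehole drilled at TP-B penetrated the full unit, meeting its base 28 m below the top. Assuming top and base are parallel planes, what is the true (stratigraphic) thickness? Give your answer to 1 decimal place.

26.6 m

Two edge vectors: TP-A→TP-B = (-455, -712, 197.6), TP-A→TP-C = (-612, -10, 197.6).
Normal n = (TP-A→TP-B) × (TP-A→TP-C) = (-138715.2, -31023.2, -431194).
So ∂z/∂x = −n_x/n_z = −0.32170 and ∂z/∂y = −n_y/n_z = −0.07195.
|∇z| = √(a²+b²) = 0.32965, so dip δ = arctan(0.32965) = 18.24°.
True thickness = vertical thickness × cos δ = 28 × cos 18.24° = 26.6 m.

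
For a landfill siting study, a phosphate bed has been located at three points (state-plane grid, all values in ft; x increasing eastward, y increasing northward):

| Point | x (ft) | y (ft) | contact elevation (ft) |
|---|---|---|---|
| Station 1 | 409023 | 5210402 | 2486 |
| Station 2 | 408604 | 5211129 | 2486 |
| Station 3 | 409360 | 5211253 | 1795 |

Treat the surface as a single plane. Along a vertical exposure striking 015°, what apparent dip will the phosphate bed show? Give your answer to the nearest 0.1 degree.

34.3°

Let the plane be z = a·x + b·y + c.
Station 2−Station 1: −419a + 727b = 0;  Station 3−Station 1: 337a + 851b = −691.
Solving gives a = −0.83508, b = −0.48129.
Unit vector along 015° is (sin 15°, cos 15°) = (0.2588, 0.9659).
Slope in that direction = a·(0.2588) + b·(0.9659) = −0.68103.
Apparent dip = arctan|0.68103| = 34.3° (true dip is 43.9°, so apparent ≤ true as expected).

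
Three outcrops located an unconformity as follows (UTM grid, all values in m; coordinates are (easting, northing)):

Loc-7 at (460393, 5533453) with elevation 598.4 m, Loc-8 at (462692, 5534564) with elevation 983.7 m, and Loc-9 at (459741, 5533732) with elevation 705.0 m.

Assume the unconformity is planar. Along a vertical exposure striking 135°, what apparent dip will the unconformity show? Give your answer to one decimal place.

Let the plane be z = a·E + b·N + c.
Loc-8−Loc-7: 2299a + 1111b = 385.3;  Loc-9−Loc-7: −652a + 279b = 106.6.
Solving gives a = −0.00801, b = 0.36337.
Unit vector along 135° is (sin 135°, cos 135°) = (0.7071, -0.7071).
Slope in that direction = a·(0.7071) + b·(-0.7071) = −0.26260.
Apparent dip = arctan|0.26260| = 14.7° (true dip is 20.0°, so apparent ≤ true as expected).

14.7°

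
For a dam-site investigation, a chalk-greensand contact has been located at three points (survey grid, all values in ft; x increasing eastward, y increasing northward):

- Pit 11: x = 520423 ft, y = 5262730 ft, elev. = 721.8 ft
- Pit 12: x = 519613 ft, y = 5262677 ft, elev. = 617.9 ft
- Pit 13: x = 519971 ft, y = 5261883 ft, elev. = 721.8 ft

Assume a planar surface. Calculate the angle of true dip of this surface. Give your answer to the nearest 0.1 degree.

Let the plane be z = a·x + b·y + c.
Pit 12−Pit 11: −810a − 53b = −103.9;  Pit 13−Pit 11: −452a − 847b = 0.
Solving gives a = 0.13291, b = −0.07093.
Gradient magnitude |∇z| = √(a² + b²) = √(0.01767 + 0.00503) = 0.15065.
True dip = arctan(0.15065) = 8.6°, dipping toward WNW (azimuth ≈ 298°).

8.6°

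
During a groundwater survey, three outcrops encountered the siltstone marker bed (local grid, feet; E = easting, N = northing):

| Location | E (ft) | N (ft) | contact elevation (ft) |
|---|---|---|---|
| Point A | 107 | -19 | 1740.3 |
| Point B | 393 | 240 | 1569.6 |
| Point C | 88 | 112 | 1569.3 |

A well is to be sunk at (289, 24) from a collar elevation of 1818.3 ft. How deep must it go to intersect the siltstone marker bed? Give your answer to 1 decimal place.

Two edge vectors: Point A→Point B = (286, 259, -170.7), Point A→Point C = (-19, 131, -171).
Normal n = (Point A→Point B) × (Point A→Point C) = (-21927.3, 52149.3, 42387).
So ∂z/∂E = −n_x/n_z = 0.51731 and ∂z/∂N = −n_y/n_z = −1.23031.
Intercept c from Point A: 1740.3 − 55.35 − 23.38 = 1661.57.
At (289, 24): z_contact = 149.50 − 29.53 + 1661.57 = 1781.55 ft.
Depth below ground = 1818.3 − 1781.55 = 36.8 ft.

36.8 ft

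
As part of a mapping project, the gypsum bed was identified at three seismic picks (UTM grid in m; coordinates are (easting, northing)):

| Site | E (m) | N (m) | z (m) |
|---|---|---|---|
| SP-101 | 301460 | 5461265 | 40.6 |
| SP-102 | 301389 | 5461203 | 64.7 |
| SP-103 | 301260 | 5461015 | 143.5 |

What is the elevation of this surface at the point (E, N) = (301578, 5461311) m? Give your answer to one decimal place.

Two edge vectors: SP-101→SP-102 = (-71, -62, 24.1), SP-101→SP-103 = (-200, -250, 102.9).
Normal n = (SP-101→SP-102) × (SP-101→SP-103) = (-354.8, 2485.9, 5350).
So ∂z/∂E = −n_x/n_z = 0.066317757 and ∂z/∂N = −n_y/n_z = −0.464654206.
Intercept c from SP-101: 40.6 − 19992.15 + 2537599.75 = 2517648.20.
At (301578, 5461311): z = 20000.0 − 2537621.1 + 2517648.20 = 27.1 m.

27.1 m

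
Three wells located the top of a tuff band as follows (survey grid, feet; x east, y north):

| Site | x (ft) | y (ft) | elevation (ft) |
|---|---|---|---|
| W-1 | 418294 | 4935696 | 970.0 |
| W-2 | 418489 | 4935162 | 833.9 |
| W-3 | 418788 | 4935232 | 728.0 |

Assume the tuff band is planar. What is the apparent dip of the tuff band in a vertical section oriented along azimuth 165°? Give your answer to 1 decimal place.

Let the plane be z = a·x + b·y + c.
W-2−W-1: 195a − 534b = −136.1;  W-3−W-1: 494a − 464b = −242.
Solving gives a = −0.38126, b = 0.11565.
Unit vector along 165° is (sin 165°, cos 165°) = (0.2588, -0.9659).
Slope in that direction = a·(0.2588) + b·(-0.9659) = −0.21038.
Apparent dip = arctan|0.21038| = 11.9° (true dip is 21.7°, so apparent ≤ true as expected).

11.9°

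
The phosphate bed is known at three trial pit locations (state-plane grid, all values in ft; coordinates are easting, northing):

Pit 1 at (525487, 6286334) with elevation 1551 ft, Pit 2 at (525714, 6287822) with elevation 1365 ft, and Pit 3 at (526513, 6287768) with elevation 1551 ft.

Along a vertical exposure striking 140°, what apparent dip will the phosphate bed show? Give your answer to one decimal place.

Let the plane be z = a·easting + b·northing + c.
Pit 2−Pit 1: 227a + 1488b = −186;  Pit 3−Pit 1: 1026a + 1434b = 0.
Solving gives a = 0.22205, b = −0.15888.
Unit vector along 140° is (sin 140°, cos 140°) = (0.6428, -0.7660).
Slope in that direction = a·(0.6428) + b·(-0.7660) = 0.26444.
Apparent dip = arctan|0.26444| = 14.8° (true dip is 15.3°, so apparent ≤ true as expected).

14.8°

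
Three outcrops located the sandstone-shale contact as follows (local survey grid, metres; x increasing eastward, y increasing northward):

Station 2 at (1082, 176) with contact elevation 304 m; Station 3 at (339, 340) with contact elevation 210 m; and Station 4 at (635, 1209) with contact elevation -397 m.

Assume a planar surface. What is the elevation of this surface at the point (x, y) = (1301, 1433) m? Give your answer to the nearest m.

-569 m

Two edge vectors: Station 2→Station 3 = (-743, 164, -94), Station 2→Station 4 = (-447, 1033, -701).
Normal n = (Station 2→Station 3) × (Station 2→Station 4) = (-17862, -478825, -694211).
So ∂z/∂x = −n_x/n_z = −0.02573 and ∂z/∂y = −n_y/n_z = −0.68974.
Intercept c from Station 2: 304 + 27.84 + 121.39 = 453.23.
At (1301, 1433): z = −33.5 − 988.4 + 453.23 = -568.6 m.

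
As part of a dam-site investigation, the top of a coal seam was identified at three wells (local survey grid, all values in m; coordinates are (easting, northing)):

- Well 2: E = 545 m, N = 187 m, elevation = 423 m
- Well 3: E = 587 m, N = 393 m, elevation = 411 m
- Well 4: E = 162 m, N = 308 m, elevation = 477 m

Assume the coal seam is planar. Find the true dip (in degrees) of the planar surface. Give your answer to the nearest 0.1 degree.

Let the plane be z = a·E + b·N + c.
Well 3−Well 2: 42a + 206b = −12;  Well 4−Well 2: −383a + 121b = 54.
Solving gives a = −0.14975, b = −0.02772.
Gradient magnitude |∇z| = √(a² + b²) = √(0.02243 + 0.00077) = 0.15229.
True dip = arctan(0.15229) = 8.7°, dipping toward E (azimuth ≈ 080°).

8.7°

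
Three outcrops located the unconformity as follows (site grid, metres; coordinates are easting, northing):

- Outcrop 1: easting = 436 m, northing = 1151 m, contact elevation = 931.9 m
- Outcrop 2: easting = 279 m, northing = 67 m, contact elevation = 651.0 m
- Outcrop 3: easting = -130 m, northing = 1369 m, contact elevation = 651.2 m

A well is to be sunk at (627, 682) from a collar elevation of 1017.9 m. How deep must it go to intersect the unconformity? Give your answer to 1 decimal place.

Two edge vectors: Outcrop 1→Outcrop 2 = (-157, -1084, -280.9), Outcrop 1→Outcrop 3 = (-566, 218, -280.7).
Normal n = (Outcrop 1→Outcrop 2) × (Outcrop 1→Outcrop 3) = (365515, 114919.5, -647770).
So ∂z/∂easting = −n_x/n_z = 0.564267 and ∂z/∂northing = −n_y/n_z = 0.177408.
Intercept c from Outcrop 1: 931.9 − 246.02 − 204.20 = 481.68.
At (627, 682): z_contact = 353.80 + 120.99 + 481.68 = 956.47 m.
Depth below ground = 1017.9 − 956.47 = 61.4 m.

61.4 m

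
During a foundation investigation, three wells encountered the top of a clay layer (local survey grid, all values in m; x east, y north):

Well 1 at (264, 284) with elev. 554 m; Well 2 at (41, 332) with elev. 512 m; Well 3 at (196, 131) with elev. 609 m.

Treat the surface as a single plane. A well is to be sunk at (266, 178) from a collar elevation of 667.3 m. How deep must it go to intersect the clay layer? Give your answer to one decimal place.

Two edge vectors: Well 1→Well 2 = (-223, 48, -42), Well 1→Well 3 = (-68, -153, 55).
Normal n = (Well 1→Well 2) × (Well 1→Well 3) = (-3786, 15121, 37383).
So ∂z/∂x = −n_x/n_z = 0.10128 and ∂z/∂y = −n_y/n_z = −0.40449.
Intercept c from Well 1: 554 − 26.74 + 114.87 = 642.14.
At (266, 178): z_contact = 26.94 − 72.00 + 642.14 = 597.08 m.
Depth below ground = 667.3 − 597.08 = 70.2 m.

70.2 m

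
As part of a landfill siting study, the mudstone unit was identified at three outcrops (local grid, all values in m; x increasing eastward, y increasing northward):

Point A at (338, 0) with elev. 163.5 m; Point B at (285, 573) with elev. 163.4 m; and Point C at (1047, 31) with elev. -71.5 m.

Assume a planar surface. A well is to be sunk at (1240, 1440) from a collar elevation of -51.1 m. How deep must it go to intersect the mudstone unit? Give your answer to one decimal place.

127.4 m

Let the plane be z = a·x + b·y + c.
Point B−Point A: −53a + 573b = −0.1;  Point C−Point A: 709a + 31b = −235.
Solving gives a = −0.330110, b = −0.030708.
Then c = 163.5 − a·338 − b·0 = 275.08.
At (1240, 1440): z_contact = −409.34 − 44.22 + 275.08 = -178.48 m.
Depth below ground = -51.1 − (-178.48) = 127.4 m.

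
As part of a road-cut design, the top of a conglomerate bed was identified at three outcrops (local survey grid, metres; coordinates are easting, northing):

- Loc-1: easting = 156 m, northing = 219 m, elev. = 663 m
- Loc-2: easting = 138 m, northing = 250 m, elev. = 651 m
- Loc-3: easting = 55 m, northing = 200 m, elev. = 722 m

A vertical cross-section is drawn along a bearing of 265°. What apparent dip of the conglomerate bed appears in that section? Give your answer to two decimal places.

Let the plane be z = a·easting + b·northing + c.
Loc-2−Loc-1: −18a + 31b = −12;  Loc-3−Loc-1: −101a − 19b = 59.
Solving gives a = −0.46098, b = −0.65477.
Unit vector along 265° is (sin 265°, cos 265°) = (-0.9962, -0.0872).
Slope in that direction = a·(-0.9962) + b·(-0.0872) = 0.51630.
Apparent dip = arctan|0.51630| = 27.31° (true dip is 38.7°, so apparent ≤ true as expected).

27.31°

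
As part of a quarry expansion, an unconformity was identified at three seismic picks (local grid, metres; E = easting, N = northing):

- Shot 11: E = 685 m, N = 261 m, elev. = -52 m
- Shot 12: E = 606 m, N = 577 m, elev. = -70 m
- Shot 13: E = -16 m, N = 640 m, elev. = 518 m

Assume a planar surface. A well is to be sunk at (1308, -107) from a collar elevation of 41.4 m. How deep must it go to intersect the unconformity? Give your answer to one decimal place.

590.6 m

Let the plane be z = a·E + b·N + c.
Shot 12−Shot 11: −79a + 316b = −18;  Shot 13−Shot 11: −701a + 379b = 570.
Solving gives a = −0.975816, b = −0.300916.
Then c = -52 − a·685 − b·261 = 694.97.
At (1308, -107): z_contact = −1276.37 + 32.20 + 694.97 = -549.20 m.
Depth below ground = 41.4 − (-549.20) = 590.6 m.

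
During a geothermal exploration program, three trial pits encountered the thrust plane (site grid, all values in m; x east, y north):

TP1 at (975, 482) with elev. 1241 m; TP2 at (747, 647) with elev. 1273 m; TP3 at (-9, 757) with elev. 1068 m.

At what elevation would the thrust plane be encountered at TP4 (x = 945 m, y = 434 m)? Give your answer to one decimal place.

1195.6 m

Two edge vectors: TP1→TP2 = (-228, 165, 32), TP1→TP3 = (-984, 275, -173).
Normal n = (TP1→TP2) × (TP1→TP3) = (-37345, -70932, 99660).
So ∂z/∂x = −n_x/n_z = 0.37472 and ∂z/∂y = −n_y/n_z = 0.71174.
Intercept c from TP1: 1241 − 365.36 − 343.06 = 532.59.
At (945, 434): z = 354.1 + 308.9 + 532.59 = 1195.6 m.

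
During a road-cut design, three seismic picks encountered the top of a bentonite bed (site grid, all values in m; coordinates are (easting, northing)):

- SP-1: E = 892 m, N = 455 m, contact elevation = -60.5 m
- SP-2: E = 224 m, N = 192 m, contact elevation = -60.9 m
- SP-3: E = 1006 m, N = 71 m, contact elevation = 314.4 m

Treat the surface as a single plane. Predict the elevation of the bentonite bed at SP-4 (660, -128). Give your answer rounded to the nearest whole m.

Let the plane be z = a·E + b·N + c.
SP-2−SP-1: −668a − 263b = −0.4;  SP-3−SP-1: 114a − 384b = 374.9.
Solving gives a = 0.34469, b = −0.87397.
Then c = -60.5 − a·892 − b·455 = 29.69.
At (660, -128): z = 227.5 + 111.9 + 29.69 = 369.1 m.

369 m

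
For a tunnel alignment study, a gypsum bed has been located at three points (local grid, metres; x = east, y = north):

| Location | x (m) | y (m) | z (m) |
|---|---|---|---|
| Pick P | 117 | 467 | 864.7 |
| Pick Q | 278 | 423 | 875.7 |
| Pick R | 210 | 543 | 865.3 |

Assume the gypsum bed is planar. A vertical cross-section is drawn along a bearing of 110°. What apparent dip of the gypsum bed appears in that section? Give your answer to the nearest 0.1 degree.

3.9°

Let the plane be z = a·x + b·y + c.
Pick Q−Pick P: 161a − 44b = 11;  Pick R−Pick P: 93a + 76b = 0.6.
Solving gives a = 0.05282, b = −0.05674.
Unit vector along 110° is (sin 110°, cos 110°) = (0.9397, -0.3420).
Slope in that direction = a·(0.9397) + b·(-0.3420) = 0.06904.
Apparent dip = arctan|0.06904| = 3.9° (true dip is 4.4°, so apparent ≤ true as expected).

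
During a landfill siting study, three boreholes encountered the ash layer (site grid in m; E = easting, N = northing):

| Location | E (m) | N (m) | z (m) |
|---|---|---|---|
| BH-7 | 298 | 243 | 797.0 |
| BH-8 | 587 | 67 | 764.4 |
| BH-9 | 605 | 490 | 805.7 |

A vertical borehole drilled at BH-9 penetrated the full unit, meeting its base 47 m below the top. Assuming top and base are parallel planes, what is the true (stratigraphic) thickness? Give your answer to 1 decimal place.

46.7 m

Two edge vectors: BH-7→BH-8 = (289, -176, -32.6), BH-7→BH-9 = (307, 247, 8.7).
Normal n = (BH-7→BH-8) × (BH-7→BH-9) = (6521, -12522.5, 125415).
So ∂z/∂E = −n_x/n_z = −0.05200 and ∂z/∂N = −n_y/n_z = 0.09985.
|∇z| = √(a²+b²) = 0.11258, so dip δ = arctan(0.11258) = 6.42°.
True thickness = vertical thickness × cos δ = 47 × cos 6.42° = 46.7 m.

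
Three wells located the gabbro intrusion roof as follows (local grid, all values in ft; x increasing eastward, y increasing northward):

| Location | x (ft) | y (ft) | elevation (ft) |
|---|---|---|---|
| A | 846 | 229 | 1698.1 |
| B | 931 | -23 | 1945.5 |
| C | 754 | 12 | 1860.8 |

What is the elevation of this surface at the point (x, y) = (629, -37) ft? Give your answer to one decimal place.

1865.8 ft

Two edge vectors: A→B = (85, -252, 247.4), A→C = (-92, -217, 162.7).
Normal n = (A→B) × (A→C) = (12685.4, -36590.3, -41629).
So ∂z/∂x = −n_x/n_z = 0.30473 and ∂z/∂y = −n_y/n_z = −0.87896.
Intercept c from A: 1698.1 − 257.80 + 201.28 = 1641.58.
At (629, -37): z = 191.7 + 32.5 + 1641.58 = 1865.8 ft.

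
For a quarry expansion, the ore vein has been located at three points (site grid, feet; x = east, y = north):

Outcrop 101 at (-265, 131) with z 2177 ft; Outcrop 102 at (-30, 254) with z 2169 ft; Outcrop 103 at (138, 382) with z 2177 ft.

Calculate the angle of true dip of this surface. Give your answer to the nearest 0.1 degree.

22.0°

Two edge vectors: Outcrop 101→Outcrop 102 = (235, 123, -8), Outcrop 101→Outcrop 103 = (403, 251, 0).
Normal n = (Outcrop 101→Outcrop 102) × (Outcrop 101→Outcrop 103) = (2008, -3224, 9416).
So ∂z/∂x = −n_x/n_z = −0.21325 and ∂z/∂y = −n_y/n_z = 0.34240.
Gradient magnitude |∇z| = √(a² + b²) = √(0.04548 + 0.11723) = 0.40338.
True dip = arctan(0.40338) = 22.0°, dipping toward SSE (azimuth ≈ 148°).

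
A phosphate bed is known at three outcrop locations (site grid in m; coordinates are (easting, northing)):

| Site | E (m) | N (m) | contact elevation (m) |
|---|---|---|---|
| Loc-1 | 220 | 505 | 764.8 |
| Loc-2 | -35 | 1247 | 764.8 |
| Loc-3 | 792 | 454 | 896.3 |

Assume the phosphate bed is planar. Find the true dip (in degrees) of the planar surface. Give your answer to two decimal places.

Two edge vectors: Loc-1→Loc-2 = (-255, 742, 0), Loc-1→Loc-3 = (572, -51, 131.5).
Normal n = (Loc-1→Loc-2) × (Loc-1→Loc-3) = (97573, 33532.5, -411419).
So ∂z/∂E = −n_x/n_z = 0.23716 and ∂z/∂N = −n_y/n_z = 0.08150.
Gradient magnitude |∇z| = √(a² + b²) = √(0.05625 + 0.00664) = 0.25078.
True dip = arctan(0.25078) = 14.08°, dipping toward WSW (azimuth ≈ 251°).

14.08°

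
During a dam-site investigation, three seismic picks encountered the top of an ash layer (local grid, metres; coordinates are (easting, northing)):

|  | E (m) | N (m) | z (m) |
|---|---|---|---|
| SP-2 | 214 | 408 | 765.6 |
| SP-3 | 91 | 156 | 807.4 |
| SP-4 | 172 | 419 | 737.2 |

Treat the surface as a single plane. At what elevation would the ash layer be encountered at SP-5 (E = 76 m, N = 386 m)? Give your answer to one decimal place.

697.9 m

Let the plane be z = a·E + b·N + c.
SP-3−SP-2: −123a − 252b = 41.8;  SP-4−SP-2: −42a + 11b = −28.4.
Solving gives a = 0.56103, b = −0.43971.
Then c = 765.6 − a·214 − b·408 = 824.94.
At (76, 386): z = 42.6 − 169.7 + 824.94 = 697.9 m.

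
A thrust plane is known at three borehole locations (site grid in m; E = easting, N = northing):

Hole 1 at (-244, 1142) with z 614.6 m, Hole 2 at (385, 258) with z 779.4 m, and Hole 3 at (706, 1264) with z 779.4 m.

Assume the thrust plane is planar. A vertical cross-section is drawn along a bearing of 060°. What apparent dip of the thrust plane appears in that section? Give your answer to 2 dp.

Let the plane be z = a·E + b·N + c.
Hole 2−Hole 1: 629a − 884b = 164.8;  Hole 3−Hole 1: 950a + 122b = 164.8.
Solving gives a = 0.18089, b = −0.05772.
Unit vector along 060° is (sin 60°, cos 60°) = (0.8660, 0.5000).
Slope in that direction = a·(0.8660) + b·(0.5000) = 0.12779.
Apparent dip = arctan|0.12779| = 7.28° (true dip is 10.8°, so apparent ≤ true as expected).

7.28°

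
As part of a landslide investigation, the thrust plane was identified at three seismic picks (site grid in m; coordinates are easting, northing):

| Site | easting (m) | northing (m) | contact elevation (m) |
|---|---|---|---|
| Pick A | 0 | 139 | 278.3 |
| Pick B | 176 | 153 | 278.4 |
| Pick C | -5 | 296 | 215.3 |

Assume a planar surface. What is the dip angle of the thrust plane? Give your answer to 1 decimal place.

Two edge vectors: Pick A→Pick B = (176, 14, 0.1), Pick A→Pick C = (-5, 157, -63).
Normal n = (Pick A→Pick B) × (Pick A→Pick C) = (-897.7, 11087.5, 27702).
So ∂z/∂easting = −n_x/n_z = 0.03241 and ∂z/∂northing = −n_y/n_z = −0.40024.
Gradient magnitude |∇z| = √(a² + b²) = √(0.00105 + 0.16019) = 0.40155.
True dip = arctan(0.40155) = 21.9°, dipping toward N (azimuth ≈ 355°).

21.9°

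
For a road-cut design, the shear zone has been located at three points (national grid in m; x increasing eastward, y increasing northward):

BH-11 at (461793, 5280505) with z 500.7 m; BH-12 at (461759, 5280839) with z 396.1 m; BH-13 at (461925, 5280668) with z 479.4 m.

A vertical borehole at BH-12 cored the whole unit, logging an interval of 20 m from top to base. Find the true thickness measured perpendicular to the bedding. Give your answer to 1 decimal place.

18.8 m

Two edge vectors: BH-11→BH-12 = (-34, 334, -104.6), BH-11→BH-13 = (132, 163, -21.3).
Normal n = (BH-11→BH-12) × (BH-11→BH-13) = (9935.6, -14531.4, -49630).
So ∂z/∂x = −n_x/n_z = 0.20019 and ∂z/∂y = −n_y/n_z = −0.29279.
|∇z| = √(a²+b²) = 0.35469, so dip δ = arctan(0.35469) = 19.53°.
True thickness = vertical thickness × cos δ = 20 × cos 19.53° = 18.8 m.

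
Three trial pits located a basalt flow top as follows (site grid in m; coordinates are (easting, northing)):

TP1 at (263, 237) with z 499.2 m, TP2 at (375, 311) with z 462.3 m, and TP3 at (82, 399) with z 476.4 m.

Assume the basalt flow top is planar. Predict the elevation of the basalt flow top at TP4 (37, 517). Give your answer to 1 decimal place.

Two edge vectors: TP1→TP2 = (112, 74, -36.9), TP1→TP3 = (-181, 162, -22.8).
Normal n = (TP1→TP2) × (TP1→TP3) = (4290.6, 9232.5, 31538).
So ∂z/∂E = −n_x/n_z = −0.13605 and ∂z/∂N = −n_y/n_z = −0.29274.
Intercept c from TP1: 499.2 + 35.78 + 69.38 = 604.36.
At (37, 517): z = −5.0 − 151.3 + 604.36 = 448.0 m.

448.0 m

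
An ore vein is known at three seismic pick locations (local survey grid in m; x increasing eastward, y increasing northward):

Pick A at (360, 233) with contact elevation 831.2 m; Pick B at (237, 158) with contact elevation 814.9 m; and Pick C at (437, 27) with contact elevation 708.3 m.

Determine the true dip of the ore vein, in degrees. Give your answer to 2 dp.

29.20°

Let the plane be z = a·x + b·y + c.
Pick B−Pick A: −123a − 75b = −16.3;  Pick C−Pick A: 77a − 206b = −122.9.
Solving gives a = −0.18834, b = 0.52620.
Gradient magnitude |∇z| = √(a² + b²) = √(0.03547 + 0.27689) = 0.55889.
True dip = arctan(0.55889) = 29.20°, dipping toward SSE (azimuth ≈ 160°).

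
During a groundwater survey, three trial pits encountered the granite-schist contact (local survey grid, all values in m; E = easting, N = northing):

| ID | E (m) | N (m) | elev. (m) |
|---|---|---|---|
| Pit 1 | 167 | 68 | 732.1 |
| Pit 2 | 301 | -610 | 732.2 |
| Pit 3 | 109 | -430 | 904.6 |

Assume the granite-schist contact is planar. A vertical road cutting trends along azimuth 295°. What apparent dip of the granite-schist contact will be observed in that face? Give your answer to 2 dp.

Let the plane be z = a·E + b·N + c.
Pit 2−Pit 1: 134a − 678b = 0.1;  Pit 3−Pit 1: −58a − 498b = 172.5.
Solving gives a = −1.10230, b = −0.21801.
Unit vector along 295° is (sin 295°, cos 295°) = (-0.9063, 0.4226).
Slope in that direction = a·(-0.9063) + b·(0.4226) = 0.90689.
Apparent dip = arctan|0.90689| = 42.20° (true dip is 48.3°, so apparent ≤ true as expected).

42.20°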